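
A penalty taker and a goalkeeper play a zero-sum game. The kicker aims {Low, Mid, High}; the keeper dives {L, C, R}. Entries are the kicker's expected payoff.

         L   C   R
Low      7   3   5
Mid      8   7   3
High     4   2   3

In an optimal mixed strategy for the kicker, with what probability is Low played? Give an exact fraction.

Row minima: Low → 3, Mid → 3, High → 2; maximin = 3.
Column maxima: L → 8, C → 7, R → 5; minimax = 5.
3 ≠ 5, so there is no saddle point; optimal play is mixed.
High is strictly dominated by Low, so the kicker never plays it.
L is strictly dominated by C (it gives the kicker strictly more in every row), so the keeper never plays it.
On the remaining 2×2 (Low, Mid vs C, R):
Let the kicker play Low with probability p. Expected payoff against C: 3p + 7(1−p) = −4p + 7; against R: 5p + 3(1−p) = 2p + 3.
Setting these equal: −4p + 7 = 2p + 3 ⇒ −6p = -4 ⇒ p = 2/3, and the value is (-4)·(2/3) + 7 = 13/3.
For the keeper: with q = P(C), equating Low's and Mid's payoffs gives −2q + 5 = 4q + 3 ⇒ q = 1/3.

2/3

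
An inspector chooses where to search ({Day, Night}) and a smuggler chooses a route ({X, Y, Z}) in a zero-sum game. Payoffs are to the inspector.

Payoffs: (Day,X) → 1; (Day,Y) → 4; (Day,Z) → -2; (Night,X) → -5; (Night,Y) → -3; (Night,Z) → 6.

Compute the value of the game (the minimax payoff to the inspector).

Row minima: Day → -2, Night → -5; maximin = -2.
Column maxima: X → 1, Y → 4, Z → 6; minimax = 1.
-2 ≠ 1, so there is no saddle point; optimal play is mixed.
Y is strictly dominated by X (it gives the inspector strictly more in every row), so the smuggler never plays it.
On the remaining 2×2 (Day, Night vs X, Z):
Let the inspector play Day with probability p. Expected payoff against X: 1p + (-5)(1−p) = 6p − 5; against Z: (-2)p + 6(1−p) = −8p + 6.
Setting these equal: 6p − 5 = −8p + 6 ⇒ 14p = 11 ⇒ p = 11/14, and the value is (6)·(11/14) − 5 = -2/7.
For the smuggler: with q = P(X), equating Day's and Night's payoffs gives 3q − 2 = −11q + 6 ⇒ q = 4/7.

-2/7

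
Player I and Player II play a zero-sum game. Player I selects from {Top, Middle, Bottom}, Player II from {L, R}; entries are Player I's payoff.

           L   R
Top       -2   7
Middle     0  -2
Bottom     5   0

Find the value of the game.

5/2

Row minima: Top → -2, Middle → -2, Bottom → 0; maximin = 0.
Column maxima: L → 5, R → 7; minimax = 5.
0 ≠ 5, so there is no saddle point; optimal play is mixed.
Middle is strictly dominated by Bottom, so Player I never plays it.
On the remaining 2×2 (Top, Bottom vs L, R):
Let Player I play Top with probability p. Expected payoff against L: (-2)p + 5(1−p) = −7p + 5; against R: 7p + 0(1−p) = 7p.
Setting these equal: −7p + 5 = 7p ⇒ −14p = -5 ⇒ p = 5/14, and the value is (-7)·(5/14) + 5 = 5/2.
For Player II: with q = P(L), equating Top's and Bottom's payoffs gives −9q + 7 = 5q ⇒ q = 1/2.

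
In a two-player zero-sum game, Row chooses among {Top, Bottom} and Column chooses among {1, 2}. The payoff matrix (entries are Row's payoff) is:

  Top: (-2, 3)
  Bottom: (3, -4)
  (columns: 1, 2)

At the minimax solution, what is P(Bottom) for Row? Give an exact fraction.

Row minima: Top → -2, Bottom → -4; maximin = -2.
Column maxima: 1 → 3, 2 → 3; minimax = 3.
-2 ≠ 3, so there is no saddle point; optimal play is mixed.
Let Row play Top with probability p. Expected payoff against 1: (-2)p + 3(1−p) = −5p + 3; against 2: 3p + (-4)(1−p) = 7p − 4.
Setting these equal: −5p + 3 = 7p − 4 ⇒ −12p = -7 ⇒ p = 7/12, and the value is (-5)·(7/12) + 3 = 1/12.
For Column: with q = P(1), equating Top's and Bottom's payoffs gives −5q + 3 = 7q − 4 ⇒ q = 7/12.

5/12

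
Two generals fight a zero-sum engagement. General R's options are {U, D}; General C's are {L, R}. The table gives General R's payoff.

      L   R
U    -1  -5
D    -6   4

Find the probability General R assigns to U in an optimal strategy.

5/7

Row minima: U → -5, D → -6; maximin = -5.
Column maxima: L → -1, R → 4; minimax = -1.
-5 ≠ -1, so there is no saddle point; optimal play is mixed.
Let General R play U with probability p. Expected payoff against L: (-1)p + (-6)(1−p) = 5p − 6; against R: (-5)p + 4(1−p) = −9p + 4.
Setting these equal: 5p − 6 = −9p + 4 ⇒ 14p = 10 ⇒ p = 5/7, and the value is (5)·(5/7) − 6 = -17/7.
For General C: with q = P(L), equating U's and D's payoffs gives 4q − 5 = −10q + 4 ⇒ q = 9/14.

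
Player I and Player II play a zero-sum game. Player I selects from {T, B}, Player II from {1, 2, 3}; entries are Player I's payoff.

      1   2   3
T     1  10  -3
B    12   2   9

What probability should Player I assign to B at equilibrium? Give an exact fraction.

13/20

Row minima: T → -3, B → 2; maximin = 2.
Column maxima: 1 → 12, 2 → 10, 3 → 9; minimax = 9.
2 ≠ 9, so there is no saddle point; optimal play is mixed.
1 is strictly dominated by 3 (it gives Player I strictly more in every row), so Player II never plays it.
On the remaining 2×2 (T, B vs 2, 3):
Let Player I play T with probability p. Expected payoff against 2: 10p + 2(1−p) = 8p + 2; against 3: (-3)p + 9(1−p) = −12p + 9.
Setting these equal: 8p + 2 = −12p + 9 ⇒ 20p = 7 ⇒ p = 7/20, and the value is (8)·(7/20) + 2 = 24/5.
For Player II: with q = P(2), equating T's and B's payoffs gives 13q − 3 = −7q + 9 ⇒ q = 3/5.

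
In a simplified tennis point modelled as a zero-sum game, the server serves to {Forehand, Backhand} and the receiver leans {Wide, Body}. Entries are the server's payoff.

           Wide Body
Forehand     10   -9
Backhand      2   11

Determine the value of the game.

32/7

Row minima: Forehand → -9, Backhand → 2; maximin = 2.
Column maxima: Wide → 10, Body → 11; minimax = 10.
2 ≠ 10, so there is no saddle point; optimal play is mixed.
Let the server play Forehand with probability p. Expected payoff against Wide: 10p + 2(1−p) = 8p + 2; against Body: (-9)p + 11(1−p) = −20p + 11.
Setting these equal: 8p + 2 = −20p + 11 ⇒ 28p = 9 ⇒ p = 9/28, and the value is (8)·(9/28) + 2 = 32/7.
For the receiver: with q = P(Wide), equating Forehand's and Backhand's payoffs gives 19q − 9 = −9q + 11 ⇒ q = 5/7.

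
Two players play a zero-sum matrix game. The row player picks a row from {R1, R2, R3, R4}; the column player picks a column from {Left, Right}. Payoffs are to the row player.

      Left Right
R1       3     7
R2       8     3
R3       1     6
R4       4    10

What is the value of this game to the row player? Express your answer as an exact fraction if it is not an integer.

68/11

Row minima: R1 → 3, R2 → 3, R3 → 1, R4 → 4; maximin = 4.
Column maxima: Left → 8, Right → 10; minimax = 8.
4 ≠ 8, so there is no saddle point; optimal play is mixed.
R1 is strictly dominated by R4, so the row player never plays it.
R3 is strictly dominated by R4, so the row player never plays it.
On the remaining 2×2 (R2, R4 vs Left, Right):
Let the row player play R2 with probability p. Expected payoff against Left: 8p + 4(1−p) = 4p + 4; against Right: 3p + 10(1−p) = −7p + 10.
Setting these equal: 4p + 4 = −7p + 10 ⇒ 11p = 6 ⇒ p = 6/11, and the value is (4)·(6/11) + 4 = 68/11.
For the column player: with q = P(Left), equating R2's and R4's payoffs gives 5q + 3 = −6q + 10 ⇒ q = 7/11.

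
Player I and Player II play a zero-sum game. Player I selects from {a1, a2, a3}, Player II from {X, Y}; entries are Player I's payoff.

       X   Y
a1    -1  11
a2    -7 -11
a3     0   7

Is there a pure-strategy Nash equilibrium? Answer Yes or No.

Yes

Row minima: a1 → -1, a2 → -11, a3 → 0; maximin = 0.
Column maxima: X → 0, Y → 11; minimax = 0.
maximin = minimax = 0, so a saddle point exists.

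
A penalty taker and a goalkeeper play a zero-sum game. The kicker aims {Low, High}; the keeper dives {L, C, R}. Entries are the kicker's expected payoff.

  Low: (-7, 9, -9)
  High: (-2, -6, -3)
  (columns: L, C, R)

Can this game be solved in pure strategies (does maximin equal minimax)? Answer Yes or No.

No

Row minima: Low → -9, High → -6; maximin = -6.
Column maxima: L → -2, C → 9, R → -3; minimax = -3.
-6 ≠ -3, so no pure-strategy equilibrium exists.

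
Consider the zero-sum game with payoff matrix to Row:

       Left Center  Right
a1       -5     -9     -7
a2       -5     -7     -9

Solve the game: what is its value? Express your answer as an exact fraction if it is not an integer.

-8

Row minima: a1 → -9, a2 → -9; maximin = -9.
Column maxima: Left → -5, Center → -7, Right → -7; minimax = -7.
-9 ≠ -7, so there is no saddle point; optimal play is mixed.
Left is strictly dominated by Center (it gives Row strictly more in every row), so Column never plays it.
On the remaining 2×2 (a1, a2 vs Center, Right):
Let Row play a1 with probability p. Expected payoff against Center: (-9)p + (-7)(1−p) = −2p − 7; against Right: (-7)p + (-9)(1−p) = 2p − 9.
Setting these equal: −2p − 7 = 2p − 9 ⇒ −4p = -2 ⇒ p = 1/2, and the value is (-2)·(1/2) − 7 = -8.
For Column: with q = P(Center), equating a1's and a2's payoffs gives −2q − 7 = 2q − 9 ⇒ q = 1/2.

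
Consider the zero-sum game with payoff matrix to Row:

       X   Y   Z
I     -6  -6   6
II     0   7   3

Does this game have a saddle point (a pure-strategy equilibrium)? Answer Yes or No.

Row minima: I → -6, II → 0; maximin = 0.
Column maxima: X → 0, Y → 7, Z → 6; minimax = 0.
maximin = minimax = 0, so a saddle point exists.

Yes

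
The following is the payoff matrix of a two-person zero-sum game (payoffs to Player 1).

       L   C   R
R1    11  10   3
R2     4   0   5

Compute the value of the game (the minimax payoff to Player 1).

Row minima: R1 → 3, R2 → 0; maximin = 3.
Column maxima: L → 11, C → 10, R → 5; minimax = 5.
3 ≠ 5, so there is no saddle point; optimal play is mixed.
L is strictly dominated by C (it gives Player 1 strictly more in every row), so Player 2 never plays it.
On the remaining 2×2 (R1, R2 vs C, R):
Let Player 1 play R1 with probability p. Expected payoff against C: 10p + 0(1−p) = 10p; against R: 3p + 5(1−p) = −2p + 5.
Setting these equal: 10p = −2p + 5 ⇒ 12p = 5 ⇒ p = 5/12, and the value is (10)·(5/12) = 25/6.
For Player 2: with q = P(C), equating R1's and R2's payoffs gives 7q + 3 = −5q + 5 ⇒ q = 1/6.

25/6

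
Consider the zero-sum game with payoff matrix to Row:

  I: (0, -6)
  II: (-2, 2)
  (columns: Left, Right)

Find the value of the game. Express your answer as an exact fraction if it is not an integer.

-6/5

Row minima: I → -6, II → -2; maximin = -2.
Column maxima: Left → 0, Right → 2; minimax = 0.
-2 ≠ 0, so there is no saddle point; optimal play is mixed.
Let Row play I with probability p. Expected payoff against Left: 0p + (-2)(1−p) = 2p − 2; against Right: (-6)p + 2(1−p) = −8p + 2.
Setting these equal: 2p − 2 = −8p + 2 ⇒ 10p = 4 ⇒ p = 2/5, and the value is (2)·(2/5) − 2 = -6/5.
For Column: with q = P(Left), equating I's and II's payoffs gives 6q − 6 = −4q + 2 ⇒ q = 4/5.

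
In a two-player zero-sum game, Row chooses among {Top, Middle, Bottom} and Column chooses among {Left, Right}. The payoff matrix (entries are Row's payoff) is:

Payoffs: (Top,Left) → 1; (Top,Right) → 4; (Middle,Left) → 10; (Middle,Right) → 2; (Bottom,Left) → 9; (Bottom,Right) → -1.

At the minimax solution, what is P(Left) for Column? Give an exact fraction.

Row minima: Top → 1, Middle → 2, Bottom → -1; maximin = 2.
Column maxima: Left → 10, Right → 4; minimax = 4.
2 ≠ 4, so there is no saddle point; optimal play is mixed.
Bottom is strictly dominated by Middle, so Row never plays it.
On the remaining 2×2 (Top, Middle vs Left, Right):
Let Row play Top with probability p. Expected payoff against Left: 1p + 10(1−p) = −9p + 10; against Right: 4p + 2(1−p) = 2p + 2.
Setting these equal: −9p + 10 = 2p + 2 ⇒ −11p = -8 ⇒ p = 8/11, and the value is (-9)·(8/11) + 10 = 38/11.
For Column: with q = P(Left), equating Top's and Middle's payoffs gives −3q + 4 = 8q + 2 ⇒ q = 2/11.

2/11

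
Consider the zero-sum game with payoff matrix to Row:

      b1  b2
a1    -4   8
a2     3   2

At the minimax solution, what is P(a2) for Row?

Row minima: a1 → -4, a2 → 2; maximin = 2.
Column maxima: b1 → 3, b2 → 8; minimax = 3.
2 ≠ 3, so there is no saddle point; optimal play is mixed.
Let Row play a1 with probability p. Expected payoff against b1: (-4)p + 3(1−p) = −7p + 3; against b2: 8p + 2(1−p) = 6p + 2.
Setting these equal: −7p + 3 = 6p + 2 ⇒ −13p = -1 ⇒ p = 1/13, and the value is (-7)·(1/13) + 3 = 32/13.
For Column: with q = P(b1), equating a1's and a2's payoffs gives −12q + 8 = q + 2 ⇒ q = 6/13.

12/13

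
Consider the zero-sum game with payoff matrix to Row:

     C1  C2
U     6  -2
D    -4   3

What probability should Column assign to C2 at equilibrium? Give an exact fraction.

2/3

Row minima: U → -2, D → -4; maximin = -2.
Column maxima: C1 → 6, C2 → 3; minimax = 3.
-2 ≠ 3, so there is no saddle point; optimal play is mixed.
Let Row play U with probability p. Expected payoff against C1: 6p + (-4)(1−p) = 10p − 4; against C2: (-2)p + 3(1−p) = −5p + 3.
Setting these equal: 10p − 4 = −5p + 3 ⇒ 15p = 7 ⇒ p = 7/15, and the value is (10)·(7/15) − 4 = 2/3.
For Column: with q = P(C1), equating U's and D's payoffs gives 8q − 2 = −7q + 3 ⇒ q = 1/3.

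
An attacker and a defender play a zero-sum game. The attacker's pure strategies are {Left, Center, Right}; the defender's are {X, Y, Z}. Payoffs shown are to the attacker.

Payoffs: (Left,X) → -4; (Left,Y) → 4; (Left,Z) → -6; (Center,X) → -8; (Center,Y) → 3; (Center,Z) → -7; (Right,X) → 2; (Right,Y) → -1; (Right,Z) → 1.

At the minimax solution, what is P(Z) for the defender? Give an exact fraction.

Row minima: Left → -6, Center → -8, Right → -1; maximin = -1.
Column maxima: X → 2, Y → 4, Z → 1; minimax = 1.
-1 ≠ 1, so there is no saddle point; optimal play is mixed.
Center is strictly dominated by Left, so the attacker never plays it.
With Center eliminated, X is strictly dominated by Z (it gives the attacker strictly more in every remaining row), so the defender never plays it.
On the remaining 2×2 (Left, Right vs Y, Z):
Let the attacker play Left with probability p. Expected payoff against Y: 4p + (-1)(1−p) = 5p − 1; against Z: (-6)p + 1(1−p) = −7p + 1.
Setting these equal: 5p − 1 = −7p + 1 ⇒ 12p = 2 ⇒ p = 1/6, and the value is (5)·(1/6) − 1 = -1/6.
For the defender: with q = P(Y), equating Left's and Right's payoffs gives 10q − 6 = −2q + 1 ⇒ q = 7/12.

5/12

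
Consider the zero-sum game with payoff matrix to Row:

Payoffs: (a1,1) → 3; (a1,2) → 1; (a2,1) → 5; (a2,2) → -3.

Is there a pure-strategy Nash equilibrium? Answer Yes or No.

Yes

Row minima: a1 → 1, a2 → -3; maximin = 1.
Column maxima: 1 → 5, 2 → 1; minimax = 1.
maximin = minimax = 1, so a saddle point exists.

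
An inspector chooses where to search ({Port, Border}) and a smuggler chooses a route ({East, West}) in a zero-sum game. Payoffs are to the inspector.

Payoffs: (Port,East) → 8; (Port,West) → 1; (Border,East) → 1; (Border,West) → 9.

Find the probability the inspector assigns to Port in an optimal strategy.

8/15

Row minima: Port → 1, Border → 1; maximin = 1.
Column maxima: East → 8, West → 9; minimax = 8.
1 ≠ 8, so there is no saddle point; optimal play is mixed.
Let the inspector play Port with probability p. Expected payoff against East: 8p + 1(1−p) = 7p + 1; against West: 1p + 9(1−p) = −8p + 9.
Setting these equal: 7p + 1 = −8p + 9 ⇒ 15p = 8 ⇒ p = 8/15, and the value is (7)·(8/15) + 1 = 71/15.
For the smuggler: with q = P(East), equating Port's and Border's payoffs gives 7q + 1 = −8q + 9 ⇒ q = 8/15.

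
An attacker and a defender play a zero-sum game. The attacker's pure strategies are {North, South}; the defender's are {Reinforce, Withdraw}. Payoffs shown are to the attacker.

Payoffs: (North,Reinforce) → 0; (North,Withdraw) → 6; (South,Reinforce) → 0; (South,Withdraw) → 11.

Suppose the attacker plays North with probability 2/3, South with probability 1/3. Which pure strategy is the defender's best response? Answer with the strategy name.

Reinforce

If the defender plays Reinforce, the attacker's expected payoff is (2/3)·0 + (1/3)·0 = 0.
If the defender plays Withdraw, the attacker's expected payoff is (2/3)·6 + (1/3)·11 = 23/3.
The defender minimizes the attacker's payoff; the smallest is 0, so the best response is Reinforce.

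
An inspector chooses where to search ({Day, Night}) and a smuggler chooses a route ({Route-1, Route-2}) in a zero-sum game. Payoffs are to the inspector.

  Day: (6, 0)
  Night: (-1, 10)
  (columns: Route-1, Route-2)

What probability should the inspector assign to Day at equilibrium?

11/17

Row minima: Day → 0, Night → -1; maximin = 0.
Column maxima: Route-1 → 6, Route-2 → 10; minimax = 6.
0 ≠ 6, so there is no saddle point; optimal play is mixed.
Let the inspector play Day with probability p. Expected payoff against Route-1: 6p + (-1)(1−p) = 7p − 1; against Route-2: 0p + 10(1−p) = −10p + 10.
Setting these equal: 7p − 1 = −10p + 10 ⇒ 17p = 11 ⇒ p = 11/17, and the value is (7)·(11/17) − 1 = 60/17.
For the smuggler: with q = P(Route-1), equating Day's and Night's payoffs gives 6q = −11q + 10 ⇒ q = 10/17.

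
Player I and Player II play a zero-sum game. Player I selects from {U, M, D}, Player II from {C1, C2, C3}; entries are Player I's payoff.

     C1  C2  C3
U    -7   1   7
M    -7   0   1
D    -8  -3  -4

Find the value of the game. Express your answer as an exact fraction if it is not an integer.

-7

Row minima: U → -7, M → -7, D → -8; maximin = -7.
Column maxima: C1 → -7, C2 → 1, C3 → 7; minimax = -7.
Since maximin = minimax = -7, there is a saddle point and the value is -7.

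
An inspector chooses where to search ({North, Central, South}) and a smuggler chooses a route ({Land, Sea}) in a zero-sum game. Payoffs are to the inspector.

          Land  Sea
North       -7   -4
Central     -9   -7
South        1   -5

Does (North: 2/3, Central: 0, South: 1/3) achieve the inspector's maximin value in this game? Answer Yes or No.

Yes

Against Land this mix gives (2/3)·(-7) + (1/3)·1 = -13/3.
Against Sea this mix gives (2/3)·(-4) + (1/3)·(-5) = -13/3.
All of the smuggler's active replies (Land, Sea) yield -13/3, and no column does worse for the inspector. The mix makes the smuggler indifferent and guarantees -13/3, so it is optimal.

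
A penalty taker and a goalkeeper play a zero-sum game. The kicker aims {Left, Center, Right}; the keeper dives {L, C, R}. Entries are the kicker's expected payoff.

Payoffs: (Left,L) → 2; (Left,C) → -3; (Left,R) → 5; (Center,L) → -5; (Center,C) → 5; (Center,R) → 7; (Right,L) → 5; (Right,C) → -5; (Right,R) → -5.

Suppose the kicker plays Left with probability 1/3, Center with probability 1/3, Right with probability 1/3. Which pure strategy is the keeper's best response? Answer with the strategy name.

If the keeper plays L, the kicker's expected payoff is (1/3)·2 + (1/3)·(-5) + (1/3)·5 = 2/3.
If the keeper plays C, the kicker's expected payoff is (1/3)·(-3) + (1/3)·5 + (1/3)·(-5) = -1.
If the keeper plays R, the kicker's expected payoff is (1/3)·5 + (1/3)·7 + (1/3)·(-5) = 7/3.
The keeper minimizes the kicker's payoff; the smallest is -1, so the best response is C.

C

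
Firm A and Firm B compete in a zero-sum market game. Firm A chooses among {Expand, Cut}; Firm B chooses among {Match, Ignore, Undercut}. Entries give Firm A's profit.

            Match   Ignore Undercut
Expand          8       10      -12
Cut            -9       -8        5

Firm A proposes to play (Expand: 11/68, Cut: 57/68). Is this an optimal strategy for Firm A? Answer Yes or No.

No

Against Match this mix gives (11/68)·8 + (57/68)·(-9) = -25/4.
Against Ignore this mix gives (11/68)·10 + (57/68)·(-8) = -173/34.
Against Undercut this mix gives (11/68)·(-12) + (57/68)·5 = 9/4.
Firm B will play Match, holding Firm A to -25/4. Shifting weight toward the row that does better against Match would raise this floor (the equalizing mix achieves -2 against both Match and Undercut), so the proposed strategy is not optimal.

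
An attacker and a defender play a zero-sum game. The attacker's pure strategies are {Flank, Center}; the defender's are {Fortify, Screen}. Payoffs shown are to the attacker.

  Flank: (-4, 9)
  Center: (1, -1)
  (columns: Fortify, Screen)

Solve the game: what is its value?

Row minima: Flank → -4, Center → -1; maximin = -1.
Column maxima: Fortify → 1, Screen → 9; minimax = 1.
-1 ≠ 1, so there is no saddle point; optimal play is mixed.
Let the attacker play Flank with probability p. Expected payoff against Fortify: (-4)p + 1(1−p) = −5p + 1; against Screen: 9p + (-1)(1−p) = 10p − 1.
Setting these equal: −5p + 1 = 10p − 1 ⇒ −15p = -2 ⇒ p = 2/15, and the value is (-5)·(2/15) + 1 = 1/3.
For the defender: with q = P(Fortify), equating Flank's and Center's payoffs gives −13q + 9 = 2q − 1 ⇒ q = 2/3.

1/3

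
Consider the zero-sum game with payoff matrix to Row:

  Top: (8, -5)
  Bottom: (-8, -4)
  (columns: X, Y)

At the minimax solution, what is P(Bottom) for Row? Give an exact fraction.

Row minima: Top → -5, Bottom → -8; maximin = -5.
Column maxima: X → 8, Y → -4; minimax = -4.
-5 ≠ -4, so there is no saddle point; optimal play is mixed.
Let Row play Top with probability p. Expected payoff against X: 8p + (-8)(1−p) = 16p − 8; against Y: (-5)p + (-4)(1−p) = −p − 4.
Setting these equal: 16p − 8 = −p − 4 ⇒ 17p = 4 ⇒ p = 4/17, and the value is (16)·(4/17) − 8 = -72/17.
For Column: with q = P(X), equating Top's and Bottom's payoffs gives 13q − 5 = −4q − 4 ⇒ q = 1/17.

13/17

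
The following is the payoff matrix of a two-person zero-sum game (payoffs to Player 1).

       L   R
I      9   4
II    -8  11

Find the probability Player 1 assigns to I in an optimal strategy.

19/24

Row minima: I → 4, II → -8; maximin = 4.
Column maxima: L → 9, R → 11; minimax = 9.
4 ≠ 9, so there is no saddle point; optimal play is mixed.
Let Player 1 play I with probability p. Expected payoff against L: 9p + (-8)(1−p) = 17p − 8; against R: 4p + 11(1−p) = −7p + 11.
Setting these equal: 17p − 8 = −7p + 11 ⇒ 24p = 19 ⇒ p = 19/24, and the value is (17)·(19/24) − 8 = 131/24.
For Player 2: with q = P(L), equating I's and II's payoffs gives 5q + 4 = −19q + 11 ⇒ q = 7/24.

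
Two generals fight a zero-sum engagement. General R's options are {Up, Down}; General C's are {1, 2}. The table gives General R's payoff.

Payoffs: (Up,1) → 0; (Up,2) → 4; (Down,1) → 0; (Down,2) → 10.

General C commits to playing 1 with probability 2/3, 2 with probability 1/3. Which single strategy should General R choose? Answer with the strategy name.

Expected payoff of Up: (2/3)·0 + (1/3)·4 = 4/3.
Expected payoff of Down: (2/3)·0 + (1/3)·10 = 10/3.
The largest is 10/3, so General R's best response is Down.

Down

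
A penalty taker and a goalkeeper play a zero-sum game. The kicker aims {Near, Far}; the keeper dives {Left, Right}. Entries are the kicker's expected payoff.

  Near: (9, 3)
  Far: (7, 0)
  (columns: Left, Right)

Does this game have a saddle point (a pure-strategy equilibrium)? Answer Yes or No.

Yes

Row minima: Near → 3, Far → 0; maximin = 3.
Column maxima: Left → 9, Right → 3; minimax = 3.
maximin = minimax = 3, so a saddle point exists.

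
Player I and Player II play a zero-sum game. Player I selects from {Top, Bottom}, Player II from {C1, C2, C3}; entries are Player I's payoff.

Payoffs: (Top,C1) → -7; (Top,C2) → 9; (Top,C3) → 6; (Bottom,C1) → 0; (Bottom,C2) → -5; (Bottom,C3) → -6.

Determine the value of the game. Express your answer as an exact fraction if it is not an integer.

-42/19

Row minima: Top → -7, Bottom → -6; maximin = -6.
Column maxima: C1 → 0, C2 → 9, C3 → 6; minimax = 0.
-6 ≠ 0, so there is no saddle point; optimal play is mixed.
C2 is strictly dominated by C3 (it gives Player I strictly more in every row), so Player II never plays it.
On the remaining 2×2 (Top, Bottom vs C1, C3):
Let Player I play Top with probability p. Expected payoff against C1: (-7)p + 0(1−p) = −7p; against C3: 6p + (-6)(1−p) = 12p − 6.
Setting these equal: −7p = 12p − 6 ⇒ −19p = -6 ⇒ p = 6/19, and the value is (-7)·(6/19) = -42/19.
For Player II: with q = P(C1), equating Top's and Bottom's payoffs gives −13q + 6 = 6q − 6 ⇒ q = 12/19.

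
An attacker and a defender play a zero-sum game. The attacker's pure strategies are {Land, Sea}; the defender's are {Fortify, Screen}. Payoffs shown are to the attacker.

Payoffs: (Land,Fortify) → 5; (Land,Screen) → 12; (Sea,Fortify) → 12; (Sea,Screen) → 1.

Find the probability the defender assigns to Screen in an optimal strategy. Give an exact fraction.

Row minima: Land → 5, Sea → 1; maximin = 5.
Column maxima: Fortify → 12, Screen → 12; minimax = 12.
5 ≠ 12, so there is no saddle point; optimal play is mixed.
Let the attacker play Land with probability p. Expected payoff against Fortify: 5p + 12(1−p) = −7p + 12; against Screen: 12p + 1(1−p) = 11p + 1.
Setting these equal: −7p + 12 = 11p + 1 ⇒ −18p = -11 ⇒ p = 11/18, and the value is (-7)·(11/18) + 12 = 139/18.
For the defender: with q = P(Fortify), equating Land's and Sea's payoffs gives −7q + 12 = 11q + 1 ⇒ q = 11/18.

7/18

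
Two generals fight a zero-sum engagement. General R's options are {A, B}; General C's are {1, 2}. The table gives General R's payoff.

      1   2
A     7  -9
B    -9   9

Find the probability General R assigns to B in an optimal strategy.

Row minima: A → -9, B → -9; maximin = -9.
Column maxima: 1 → 7, 2 → 9; minimax = 7.
-9 ≠ 7, so there is no saddle point; optimal play is mixed.
Let General R play A with probability p. Expected payoff against 1: 7p + (-9)(1−p) = 16p − 9; against 2: (-9)p + 9(1−p) = −18p + 9.
Setting these equal: 16p − 9 = −18p + 9 ⇒ 34p = 18 ⇒ p = 9/17, and the value is (16)·(9/17) − 9 = -9/17.
For General C: with q = P(1), equating A's and B's payoffs gives 16q − 9 = −18q + 9 ⇒ q = 9/17.

8/17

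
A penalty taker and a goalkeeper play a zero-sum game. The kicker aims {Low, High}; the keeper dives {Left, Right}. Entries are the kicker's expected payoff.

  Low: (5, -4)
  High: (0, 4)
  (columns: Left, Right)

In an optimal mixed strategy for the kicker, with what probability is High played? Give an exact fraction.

9/13

Row minima: Low → -4, High → 0; maximin = 0.
Column maxima: Left → 5, Right → 4; minimax = 4.
0 ≠ 4, so there is no saddle point; optimal play is mixed.
Let the kicker play Low with probability p. Expected payoff against Left: 5p + 0(1−p) = 5p; against Right: (-4)p + 4(1−p) = −8p + 4.
Setting these equal: 5p = −8p + 4 ⇒ 13p = 4 ⇒ p = 4/13, and the value is (5)·(4/13) = 20/13.
For the keeper: with q = P(Left), equating Low's and High's payoffs gives 9q − 4 = −4q + 4 ⇒ q = 8/13.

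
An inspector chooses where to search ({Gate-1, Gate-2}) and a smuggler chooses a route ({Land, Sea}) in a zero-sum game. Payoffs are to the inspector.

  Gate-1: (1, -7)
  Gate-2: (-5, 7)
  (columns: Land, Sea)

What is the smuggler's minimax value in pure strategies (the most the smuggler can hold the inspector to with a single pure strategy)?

1

Column maxima: Land → 1, Sea → 7.
The smallest of these is 1.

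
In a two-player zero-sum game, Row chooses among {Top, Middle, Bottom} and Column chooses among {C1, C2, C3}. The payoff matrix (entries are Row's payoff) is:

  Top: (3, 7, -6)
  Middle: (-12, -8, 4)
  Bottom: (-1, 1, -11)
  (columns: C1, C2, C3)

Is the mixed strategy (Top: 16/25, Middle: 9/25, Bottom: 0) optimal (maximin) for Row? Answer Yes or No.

Yes

Against C1 this mix gives (16/25)·3 + (9/25)·(-12) = -12/5.
Against C2 this mix gives (16/25)·7 + (9/25)·(-8) = 8/5.
Against C3 this mix gives (16/25)·(-6) + (9/25)·4 = -12/5.
All of Column's active replies (C1, C3) yield -12/5, and no column does worse for Row. The mix makes Column indifferent and guarantees -12/5, so it is optimal.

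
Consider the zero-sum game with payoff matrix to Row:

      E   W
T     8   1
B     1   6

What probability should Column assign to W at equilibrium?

7/12

Row minima: T → 1, B → 1; maximin = 1.
Column maxima: E → 8, W → 6; minimax = 6.
1 ≠ 6, so there is no saddle point; optimal play is mixed.
Let Row play T with probability p. Expected payoff against E: 8p + 1(1−p) = 7p + 1; against W: 1p + 6(1−p) = −5p + 6.
Setting these equal: 7p + 1 = −5p + 6 ⇒ 12p = 5 ⇒ p = 5/12, and the value is (7)·(5/12) + 1 = 47/12.
For Column: with q = P(E), equating T's and B's payoffs gives 7q + 1 = −5q + 6 ⇒ q = 5/12.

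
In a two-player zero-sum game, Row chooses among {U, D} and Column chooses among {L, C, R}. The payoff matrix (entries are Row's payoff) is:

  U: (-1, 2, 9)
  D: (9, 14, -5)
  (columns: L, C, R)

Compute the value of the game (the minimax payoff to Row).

19/6

Row minima: U → -1, D → -5; maximin = -1.
Column maxima: L → 9, C → 14, R → 9; minimax = 9.
-1 ≠ 9, so there is no saddle point; optimal play is mixed.
C is strictly dominated by L (it gives Row strictly more in every row), so Column never plays it.
On the remaining 2×2 (U, D vs L, R):
Let Row play U with probability p. Expected payoff against L: (-1)p + 9(1−p) = −10p + 9; against R: 9p + (-5)(1−p) = 14p − 5.
Setting these equal: −10p + 9 = 14p − 5 ⇒ −24p = -14 ⇒ p = 7/12, and the value is (-10)·(7/12) + 9 = 19/6.
For Column: with q = P(L), equating U's and D's payoffs gives −10q + 9 = 14q − 5 ⇒ q = 7/12.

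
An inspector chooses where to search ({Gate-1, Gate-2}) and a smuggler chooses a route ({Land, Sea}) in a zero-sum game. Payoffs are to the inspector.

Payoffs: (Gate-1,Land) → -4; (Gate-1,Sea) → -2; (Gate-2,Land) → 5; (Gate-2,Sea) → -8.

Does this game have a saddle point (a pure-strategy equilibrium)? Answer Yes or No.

No

Row minima: Gate-1 → -4, Gate-2 → -8; maximin = -4.
Column maxima: Land → 5, Sea → -2; minimax = -2.
-4 ≠ -2, so no pure-strategy equilibrium exists.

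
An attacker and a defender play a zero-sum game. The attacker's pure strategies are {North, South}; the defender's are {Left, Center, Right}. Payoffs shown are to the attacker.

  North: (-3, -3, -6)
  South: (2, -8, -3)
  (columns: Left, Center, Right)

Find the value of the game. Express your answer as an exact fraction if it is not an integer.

Row minima: North → -6, South → -8; maximin = -6.
Column maxima: Left → 2, Center → -3, Right → -3; minimax = -3.
-6 ≠ -3, so there is no saddle point; optimal play is mixed.
Left is strictly dominated by Right (it gives the attacker strictly more in every row), so the defender never plays it.
On the remaining 2×2 (North, South vs Center, Right):
Let the attacker play North with probability p. Expected payoff against Center: (-3)p + (-8)(1−p) = 5p − 8; against Right: (-6)p + (-3)(1−p) = −3p − 3.
Setting these equal: 5p − 8 = −3p − 3 ⇒ 8p = 5 ⇒ p = 5/8, and the value is (5)·(5/8) − 8 = -39/8.
For the defender: with q = P(Center), equating North's and South's payoffs gives 3q − 6 = −5q − 3 ⇒ q = 3/8.

-39/8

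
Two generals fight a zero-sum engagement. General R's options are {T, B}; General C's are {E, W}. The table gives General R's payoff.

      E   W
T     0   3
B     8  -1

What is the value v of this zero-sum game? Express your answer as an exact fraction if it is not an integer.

2

Row minima: T → 0, B → -1; maximin = 0.
Column maxima: E → 8, W → 3; minimax = 3.
0 ≠ 3, so there is no saddle point; optimal play is mixed.
Let General R play T with probability p. Expected payoff against E: 0p + 8(1−p) = −8p + 8; against W: 3p + (-1)(1−p) = 4p − 1.
Setting these equal: −8p + 8 = 4p − 1 ⇒ −12p = -9 ⇒ p = 3/4, and the value is (-8)·(3/4) + 8 = 2.
For General C: with q = P(E), equating T's and B's payoffs gives −3q + 3 = 9q − 1 ⇒ q = 1/3.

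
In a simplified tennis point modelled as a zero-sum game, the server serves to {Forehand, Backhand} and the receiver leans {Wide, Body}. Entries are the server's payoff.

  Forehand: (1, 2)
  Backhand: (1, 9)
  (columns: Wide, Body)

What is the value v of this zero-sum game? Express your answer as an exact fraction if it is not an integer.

Row minima: Forehand → 1, Backhand → 1; maximin = 1.
Column maxima: Wide → 1, Body → 9; minimax = 1.
Since maximin = minimax = 1, there is a saddle point and the value is 1.

1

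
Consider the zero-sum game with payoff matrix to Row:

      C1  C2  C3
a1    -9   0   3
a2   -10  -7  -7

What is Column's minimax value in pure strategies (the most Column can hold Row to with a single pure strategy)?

-9

Column maxima: C1 → -9, C2 → 0, C3 → 3.
The smallest of these is -9.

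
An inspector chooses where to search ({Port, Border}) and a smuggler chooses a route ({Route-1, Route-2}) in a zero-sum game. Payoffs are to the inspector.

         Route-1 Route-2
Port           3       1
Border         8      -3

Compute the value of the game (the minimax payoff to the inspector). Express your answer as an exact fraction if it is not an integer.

Row minima: Port → 1, Border → -3; maximin = 1.
Column maxima: Route-1 → 8, Route-2 → 1; minimax = 1.
Since maximin = minimax = 1, there is a saddle point and the value is 1.

1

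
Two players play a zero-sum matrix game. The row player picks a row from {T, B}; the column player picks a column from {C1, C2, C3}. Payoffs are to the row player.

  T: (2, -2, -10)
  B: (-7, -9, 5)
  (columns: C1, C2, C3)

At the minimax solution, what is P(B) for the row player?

Row minima: T → -10, B → -9; maximin = -9.
Column maxima: C1 → 2, C2 → -2, C3 → 5; minimax = -2.
-9 ≠ -2, so there is no saddle point; optimal play is mixed.
C1 is strictly dominated by C2 (it gives the row player strictly more in every row), so the column player never plays it.
On the remaining 2×2 (T, B vs C2, C3):
Let the row player play T with probability p. Expected payoff against C2: (-2)p + (-9)(1−p) = 7p − 9; against C3: (-10)p + 5(1−p) = −15p + 5.
Setting these equal: 7p − 9 = −15p + 5 ⇒ 22p = 14 ⇒ p = 7/11, and the value is (7)·(7/11) − 9 = -50/11.
For the column player: with q = P(C2), equating T's and B's payoffs gives 8q − 10 = −14q + 5 ⇒ q = 15/22.

4/11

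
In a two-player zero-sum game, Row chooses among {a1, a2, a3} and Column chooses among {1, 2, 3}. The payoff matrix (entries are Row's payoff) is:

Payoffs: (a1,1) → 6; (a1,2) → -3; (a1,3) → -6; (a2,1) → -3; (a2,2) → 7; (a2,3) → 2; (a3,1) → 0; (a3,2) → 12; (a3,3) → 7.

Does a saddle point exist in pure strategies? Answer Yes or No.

No

Row minima: a1 → -6, a2 → -3, a3 → 0; maximin = 0.
Column maxima: 1 → 6, 2 → 12, 3 → 7; minimax = 6.
0 ≠ 6, so no pure-strategy equilibrium exists.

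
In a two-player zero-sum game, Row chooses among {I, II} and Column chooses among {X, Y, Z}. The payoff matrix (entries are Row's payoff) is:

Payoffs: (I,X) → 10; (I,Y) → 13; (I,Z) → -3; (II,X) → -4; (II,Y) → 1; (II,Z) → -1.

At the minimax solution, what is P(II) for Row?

Row minima: I → -3, II → -4; maximin = -3.
Column maxima: X → 10, Y → 13, Z → -1; minimax = -1.
-3 ≠ -1, so there is no saddle point; optimal play is mixed.
Y is strictly dominated by X (it gives Row strictly more in every row), so Column never plays it.
On the remaining 2×2 (I, II vs X, Z):
Let Row play I with probability p. Expected payoff against X: 10p + (-4)(1−p) = 14p − 4; against Z: (-3)p + (-1)(1−p) = −2p − 1.
Setting these equal: 14p − 4 = −2p − 1 ⇒ 16p = 3 ⇒ p = 3/16, and the value is (14)·(3/16) − 4 = -11/8.
For Column: with q = P(X), equating I's and II's payoffs gives 13q − 3 = −3q − 1 ⇒ q = 1/8.

13/16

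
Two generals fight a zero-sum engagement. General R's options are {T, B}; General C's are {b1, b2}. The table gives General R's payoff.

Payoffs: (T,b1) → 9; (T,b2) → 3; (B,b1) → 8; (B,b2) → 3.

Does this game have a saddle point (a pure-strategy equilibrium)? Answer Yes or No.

Row minima: T → 3, B → 3; maximin = 3.
Column maxima: b1 → 9, b2 → 3; minimax = 3.
maximin = minimax = 3, so a saddle point exists.

Yes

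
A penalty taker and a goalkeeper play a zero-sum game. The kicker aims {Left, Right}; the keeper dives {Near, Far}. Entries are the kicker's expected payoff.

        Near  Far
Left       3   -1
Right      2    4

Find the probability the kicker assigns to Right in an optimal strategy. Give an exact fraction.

2/3

Row minima: Left → -1, Right → 2; maximin = 2.
Column maxima: Near → 3, Far → 4; minimax = 3.
2 ≠ 3, so there is no saddle point; optimal play is mixed.
Let the kicker play Left with probability p. Expected payoff against Near: 3p + 2(1−p) = p + 2; against Far: (-1)p + 4(1−p) = −5p + 4.
Setting these equal: p + 2 = −5p + 4 ⇒ 6p = 2 ⇒ p = 1/3, and the value is (1)·(1/3) + 2 = 7/3.
For the keeper: with q = P(Near), equating Left's and Right's payoffs gives 4q − 1 = −2q + 4 ⇒ q = 5/6.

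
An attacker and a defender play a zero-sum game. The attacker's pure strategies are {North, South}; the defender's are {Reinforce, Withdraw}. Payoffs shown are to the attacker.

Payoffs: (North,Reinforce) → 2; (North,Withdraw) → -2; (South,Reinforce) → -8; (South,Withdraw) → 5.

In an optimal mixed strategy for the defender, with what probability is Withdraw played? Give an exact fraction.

Row minima: North → -2, South → -8; maximin = -2.
Column maxima: Reinforce → 2, Withdraw → 5; minimax = 2.
-2 ≠ 2, so there is no saddle point; optimal play is mixed.
Let the attacker play North with probability p. Expected payoff against Reinforce: 2p + (-8)(1−p) = 10p − 8; against Withdraw: (-2)p + 5(1−p) = −7p + 5.
Setting these equal: 10p − 8 = −7p + 5 ⇒ 17p = 13 ⇒ p = 13/17, and the value is (10)·(13/17) − 8 = -6/17.
For the defender: with q = P(Reinforce), equating North's and South's payoffs gives 4q − 2 = −13q + 5 ⇒ q = 7/17.

10/17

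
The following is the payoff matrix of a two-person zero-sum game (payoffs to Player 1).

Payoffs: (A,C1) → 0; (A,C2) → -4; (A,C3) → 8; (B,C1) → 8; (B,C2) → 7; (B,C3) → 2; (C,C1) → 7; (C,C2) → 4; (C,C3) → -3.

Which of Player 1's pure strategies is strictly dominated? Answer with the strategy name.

C

B gives a strictly higher payoff than C against every column: 8 > 7, 7 > 4, 2 > -3.
So C is strictly dominated and Player 1 never plays it.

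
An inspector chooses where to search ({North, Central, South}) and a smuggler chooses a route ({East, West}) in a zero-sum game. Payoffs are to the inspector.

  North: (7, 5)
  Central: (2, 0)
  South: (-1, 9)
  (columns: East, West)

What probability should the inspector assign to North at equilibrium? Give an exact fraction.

5/6

Row minima: North → 5, Central → 0, South → -1; maximin = 5.
Column maxima: East → 7, West → 9; minimax = 7.
5 ≠ 7, so there is no saddle point; optimal play is mixed.
Central is strictly dominated by North, so the inspector never plays it.
On the remaining 2×2 (North, South vs East, West):
Let the inspector play North with probability p. Expected payoff against East: 7p + (-1)(1−p) = 8p − 1; against West: 5p + 9(1−p) = −4p + 9.
Setting these equal: 8p − 1 = −4p + 9 ⇒ 12p = 10 ⇒ p = 5/6, and the value is (8)·(5/6) − 1 = 17/3.
For the smuggler: with q = P(East), equating North's and South's payoffs gives 2q + 5 = −10q + 9 ⇒ q = 1/3.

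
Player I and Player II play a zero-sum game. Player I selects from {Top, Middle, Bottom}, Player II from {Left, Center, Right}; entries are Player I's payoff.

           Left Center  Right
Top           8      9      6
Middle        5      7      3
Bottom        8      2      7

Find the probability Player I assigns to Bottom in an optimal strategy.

3/8

Row minima: Top → 6, Middle → 3, Bottom → 2; maximin = 6.
Column maxima: Left → 8, Center → 9, Right → 7; minimax = 7.
6 ≠ 7, so there is no saddle point; optimal play is mixed.
Middle is strictly dominated by Top, so Player I never plays it.
Left is strictly dominated by Right (it gives Player I strictly more in every row), so Player II never plays it.
On the remaining 2×2 (Top, Bottom vs Center, Right):
Let Player I play Top with probability p. Expected payoff against Center: 9p + 2(1−p) = 7p + 2; against Right: 6p + 7(1−p) = −p + 7.
Setting these equal: 7p + 2 = −p + 7 ⇒ 8p = 5 ⇒ p = 5/8, and the value is (7)·(5/8) + 2 = 51/8.
For Player II: with q = P(Center), equating Top's and Bottom's payoffs gives 3q + 6 = −5q + 7 ⇒ q = 1/8.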